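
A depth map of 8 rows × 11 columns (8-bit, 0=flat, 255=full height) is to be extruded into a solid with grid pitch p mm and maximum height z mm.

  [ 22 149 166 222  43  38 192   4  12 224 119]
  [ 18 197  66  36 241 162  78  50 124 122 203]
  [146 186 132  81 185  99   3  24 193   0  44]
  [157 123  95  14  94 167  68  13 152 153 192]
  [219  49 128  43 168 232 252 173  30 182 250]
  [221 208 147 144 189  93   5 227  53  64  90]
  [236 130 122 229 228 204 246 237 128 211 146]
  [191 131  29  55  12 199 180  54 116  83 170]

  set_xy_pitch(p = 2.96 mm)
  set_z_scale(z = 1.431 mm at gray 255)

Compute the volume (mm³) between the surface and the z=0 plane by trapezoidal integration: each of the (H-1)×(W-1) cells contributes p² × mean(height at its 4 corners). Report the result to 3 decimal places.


height_mm = gray/255 × 1.431; cell vol = 2.96² × mean(4 corners)
unit = 2.96² × 1.431 / (4×255) = 0.012292 mm³ per gray-sum
row 0: Σ corner-gray over 10 cells = 4614  → 56.7153
row 1: Σ corner-gray over 10 cells = 4369  → 53.7038
row 2: Σ corner-gray over 10 cells = 4103  → 50.4341
row 3: Σ corner-gray over 10 cells = 5090  → 62.5663
row 4: Σ corner-gray over 10 cells = 5554  → 68.2698
row 5: Σ corner-gray over 10 cells = 6423  → 78.9516
row 6: Σ corner-gray over 10 cells = 5931  → 72.9039
Σ rows: total corner-gray = 36084  → 443.5449 mm³

443.545


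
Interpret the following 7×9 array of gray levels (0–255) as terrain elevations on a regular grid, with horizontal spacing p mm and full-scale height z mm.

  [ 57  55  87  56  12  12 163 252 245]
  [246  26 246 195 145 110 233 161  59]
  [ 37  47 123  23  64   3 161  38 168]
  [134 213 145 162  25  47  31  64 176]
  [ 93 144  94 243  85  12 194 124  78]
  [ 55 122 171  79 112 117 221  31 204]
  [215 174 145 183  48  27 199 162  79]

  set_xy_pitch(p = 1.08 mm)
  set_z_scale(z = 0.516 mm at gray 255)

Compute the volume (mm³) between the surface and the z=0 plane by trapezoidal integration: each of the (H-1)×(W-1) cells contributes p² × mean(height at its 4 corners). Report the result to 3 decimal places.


height_mm = gray/255 × 0.516; cell vol = 1.08² × mean(4 corners)
unit = 1.08² × 0.516 / (4×255) = 0.000590061 mm³ per gray-sum
row 0: Σ corner-gray over 8 cells = 4113  → 2.4269
row 1: Σ corner-gray over 8 cells = 3660  → 2.1596
row 2: Σ corner-gray over 8 cells = 2807  → 1.6563
row 3: Σ corner-gray over 8 cells = 3647  → 2.1520
row 4: Σ corner-gray over 8 cells = 3928  → 2.3178
row 5: Σ corner-gray over 8 cells = 4135  → 2.4399
Σ rows: total corner-gray = 22290  → 13.1525 mm³

13.152


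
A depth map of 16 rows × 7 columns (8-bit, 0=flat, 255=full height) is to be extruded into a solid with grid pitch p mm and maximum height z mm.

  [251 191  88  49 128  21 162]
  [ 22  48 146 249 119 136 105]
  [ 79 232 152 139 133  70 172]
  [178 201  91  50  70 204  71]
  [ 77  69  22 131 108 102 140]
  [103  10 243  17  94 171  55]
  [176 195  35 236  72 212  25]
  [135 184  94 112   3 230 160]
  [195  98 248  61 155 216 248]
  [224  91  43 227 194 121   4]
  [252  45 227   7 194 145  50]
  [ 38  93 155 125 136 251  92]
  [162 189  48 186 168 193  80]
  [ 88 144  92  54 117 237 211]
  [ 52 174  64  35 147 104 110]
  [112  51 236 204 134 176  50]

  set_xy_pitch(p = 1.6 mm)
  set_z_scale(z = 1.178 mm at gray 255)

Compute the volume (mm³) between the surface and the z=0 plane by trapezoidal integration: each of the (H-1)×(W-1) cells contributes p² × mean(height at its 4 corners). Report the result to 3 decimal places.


height_mm = gray/255 × 1.178; cell vol = 1.6² × mean(4 corners)
unit = 1.6² × 1.178 / (4×255) = 0.00295655 mm³ per gray-sum
row 0: Σ corner-gray over 6 cells = 2890  → 8.5444
row 1: Σ corner-gray over 6 cells = 3226  → 9.5378
row 2: Σ corner-gray over 6 cells = 3184  → 9.4137
row 3: Σ corner-gray over 6 cells = 2562  → 7.5747
row 4: Σ corner-gray over 6 cells = 2309  → 6.8267
row 5: Σ corner-gray over 6 cells = 2929  → 8.6597
row 6: Σ corner-gray over 6 cells = 3242  → 9.5851
row 7: Σ corner-gray over 6 cells = 3540  → 10.4662
row 8: Σ corner-gray over 6 cells = 3579  → 10.5815
row 9: Σ corner-gray over 6 cells = 3118  → 9.2185
row 10: Σ corner-gray over 6 cells = 3188  → 9.4255
row 11: Σ corner-gray over 6 cells = 3460  → 10.2297
row 12: Σ corner-gray over 6 cells = 3397  → 10.0434
row 13: Σ corner-gray over 6 cells = 2797  → 8.2695
row 14: Σ corner-gray over 6 cells = 2974  → 8.7928
Σ rows: total corner-gray = 46395  → 137.1691 mm³

137.169


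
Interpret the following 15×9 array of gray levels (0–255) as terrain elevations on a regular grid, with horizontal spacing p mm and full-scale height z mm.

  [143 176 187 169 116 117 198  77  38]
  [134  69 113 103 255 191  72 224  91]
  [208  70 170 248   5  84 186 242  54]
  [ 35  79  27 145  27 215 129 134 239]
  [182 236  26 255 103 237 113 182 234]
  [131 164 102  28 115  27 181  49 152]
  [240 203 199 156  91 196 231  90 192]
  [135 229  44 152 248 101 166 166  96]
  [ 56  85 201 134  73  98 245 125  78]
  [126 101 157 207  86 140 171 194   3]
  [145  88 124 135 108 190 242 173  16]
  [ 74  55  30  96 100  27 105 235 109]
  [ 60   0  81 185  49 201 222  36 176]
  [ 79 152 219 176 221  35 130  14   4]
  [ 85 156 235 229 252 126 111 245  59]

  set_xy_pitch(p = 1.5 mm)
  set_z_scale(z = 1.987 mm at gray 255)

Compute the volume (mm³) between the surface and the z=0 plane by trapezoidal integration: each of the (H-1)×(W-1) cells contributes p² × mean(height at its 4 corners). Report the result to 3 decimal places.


265.208

height_mm = gray/255 × 1.987; cell vol = 1.5² × mean(4 corners)
unit = 1.5² × 1.987 / (4×255) = 0.00438309 mm³ per gray-sum
row 0: Σ corner-gray over 8 cells = 4540  → 19.8992
row 1: Σ corner-gray over 8 cells = 4551  → 19.9474
row 2: Σ corner-gray over 8 cells = 4058  → 17.7866
row 3: Σ corner-gray over 8 cells = 4506  → 19.7502
row 4: Σ corner-gray over 8 cells = 4335  → 19.0007
row 5: Σ corner-gray over 8 cells = 4379  → 19.1935
row 6: Σ corner-gray over 8 cells = 5207  → 22.8227
row 7: Σ corner-gray over 8 cells = 4499  → 19.7195
row 8: Σ corner-gray over 8 cells = 4297  → 18.8341
row 9: Σ corner-gray over 8 cells = 4522  → 19.8203
row 10: Σ corner-gray over 8 cells = 3760  → 16.4804
row 11: Σ corner-gray over 8 cells = 3263  → 14.3020
row 12: Σ corner-gray over 8 cells = 3761  → 16.4848
row 13: Σ corner-gray over 8 cells = 4829  → 21.1659
Σ rows: total corner-gray = 60507  → 265.2075 mm³


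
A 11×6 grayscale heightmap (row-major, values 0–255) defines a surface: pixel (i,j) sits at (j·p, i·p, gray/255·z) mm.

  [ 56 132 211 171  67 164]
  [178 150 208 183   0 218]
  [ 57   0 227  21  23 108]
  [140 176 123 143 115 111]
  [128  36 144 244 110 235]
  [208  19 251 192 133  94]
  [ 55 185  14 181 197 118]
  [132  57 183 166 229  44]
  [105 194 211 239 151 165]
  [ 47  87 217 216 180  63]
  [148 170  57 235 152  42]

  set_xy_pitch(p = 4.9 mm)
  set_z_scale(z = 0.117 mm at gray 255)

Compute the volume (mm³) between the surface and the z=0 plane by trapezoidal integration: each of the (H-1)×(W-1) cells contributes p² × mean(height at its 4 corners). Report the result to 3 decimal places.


height_mm = gray/255 × 0.117; cell vol = 4.9² × mean(4 corners)
unit = 4.9² × 0.117 / (4×255) = 0.00275409 mm³ per gray-sum
row 0: Σ corner-gray over 5 cells = 2860  → 7.8767
row 1: Σ corner-gray over 5 cells = 2185  → 6.0177
row 2: Σ corner-gray over 5 cells = 2072  → 5.7065
row 3: Σ corner-gray over 5 cells = 2796  → 7.7004
row 4: Σ corner-gray over 5 cells = 2923  → 8.0502
row 5: Σ corner-gray over 5 cells = 2819  → 7.7638
row 6: Σ corner-gray over 5 cells = 2773  → 7.6371
row 7: Σ corner-gray over 5 cells = 3306  → 9.1050
row 8: Σ corner-gray over 5 cells = 3370  → 9.2813
row 9: Σ corner-gray over 5 cells = 2928  → 8.0640
Σ rows: total corner-gray = 28032  → 77.2026 mm³

77.203


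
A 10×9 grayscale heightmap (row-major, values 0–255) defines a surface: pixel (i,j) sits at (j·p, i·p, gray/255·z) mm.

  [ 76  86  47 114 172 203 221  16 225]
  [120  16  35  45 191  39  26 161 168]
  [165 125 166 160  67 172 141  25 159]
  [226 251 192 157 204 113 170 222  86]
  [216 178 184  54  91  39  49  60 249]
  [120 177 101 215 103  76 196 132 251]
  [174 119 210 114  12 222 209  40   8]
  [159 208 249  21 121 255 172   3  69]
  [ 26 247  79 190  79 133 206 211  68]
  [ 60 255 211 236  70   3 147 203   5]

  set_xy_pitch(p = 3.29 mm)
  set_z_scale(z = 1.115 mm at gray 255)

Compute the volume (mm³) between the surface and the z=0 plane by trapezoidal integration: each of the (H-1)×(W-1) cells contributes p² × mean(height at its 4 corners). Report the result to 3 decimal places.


height_mm = gray/255 × 1.115; cell vol = 3.29² × mean(4 corners)
unit = 3.29² × 1.115 / (4×255) = 0.0118322 mm³ per gray-sum
row 0: Σ corner-gray over 8 cells = 3333  → 39.4368
row 1: Σ corner-gray over 8 cells = 3350  → 39.6380
row 2: Σ corner-gray over 8 cells = 4966  → 58.7588
row 3: Σ corner-gray over 8 cells = 4705  → 55.6706
row 4: Σ corner-gray over 8 cells = 4146  → 49.0564
row 5: Σ corner-gray over 8 cells = 4405  → 52.1210
row 6: Σ corner-gray over 8 cells = 4320  → 51.1152
row 7: Σ corner-gray over 8 cells = 4670  → 55.2565
row 8: Σ corner-gray over 8 cells = 4699  → 55.5996
Σ rows: total corner-gray = 38594  → 456.6530 mm³

456.653


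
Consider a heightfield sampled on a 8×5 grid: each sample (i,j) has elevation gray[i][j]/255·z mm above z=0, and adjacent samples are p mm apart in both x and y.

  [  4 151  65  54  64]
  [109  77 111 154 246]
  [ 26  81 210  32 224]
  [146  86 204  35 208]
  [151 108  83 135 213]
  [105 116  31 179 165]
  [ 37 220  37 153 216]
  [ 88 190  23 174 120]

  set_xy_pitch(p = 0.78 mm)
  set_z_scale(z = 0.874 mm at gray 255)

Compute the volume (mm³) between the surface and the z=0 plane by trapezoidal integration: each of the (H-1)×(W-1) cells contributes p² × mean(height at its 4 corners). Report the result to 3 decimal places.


height_mm = gray/255 × 0.874; cell vol = 0.78² × mean(4 corners)
unit = 0.78² × 0.874 / (4×255) = 0.000521315 mm³ per gray-sum
row 0: Σ corner-gray over 4 cells = 1647  → 0.8586
row 1: Σ corner-gray over 4 cells = 1935  → 1.0087
row 2: Σ corner-gray over 4 cells = 1900  → 0.9905
row 3: Σ corner-gray over 4 cells = 2020  → 1.0531
row 4: Σ corner-gray over 4 cells = 1938  → 1.0103
row 5: Σ corner-gray over 4 cells = 1995  → 1.0400
row 6: Σ corner-gray over 4 cells = 2055  → 1.0713
Σ rows: total corner-gray = 13490  → 7.0325 mm³

7.033


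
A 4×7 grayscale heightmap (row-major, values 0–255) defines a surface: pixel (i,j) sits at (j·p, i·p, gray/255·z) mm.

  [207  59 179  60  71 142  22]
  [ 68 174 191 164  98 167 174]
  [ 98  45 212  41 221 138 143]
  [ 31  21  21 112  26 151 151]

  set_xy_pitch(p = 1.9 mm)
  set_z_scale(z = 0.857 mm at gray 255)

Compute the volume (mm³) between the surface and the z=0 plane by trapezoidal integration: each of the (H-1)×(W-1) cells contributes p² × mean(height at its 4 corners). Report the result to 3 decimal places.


26.889

height_mm = gray/255 × 0.857; cell vol = 1.9² × mean(4 corners)
unit = 1.9² × 0.857 / (4×255) = 0.00303311 mm³ per gray-sum
row 0: Σ corner-gray over 6 cells = 3081  → 9.3450
row 1: Σ corner-gray over 6 cells = 3385  → 10.2671
row 2: Σ corner-gray over 6 cells = 2399  → 7.2764
Σ rows: total corner-gray = 8865  → 26.8885 mm³


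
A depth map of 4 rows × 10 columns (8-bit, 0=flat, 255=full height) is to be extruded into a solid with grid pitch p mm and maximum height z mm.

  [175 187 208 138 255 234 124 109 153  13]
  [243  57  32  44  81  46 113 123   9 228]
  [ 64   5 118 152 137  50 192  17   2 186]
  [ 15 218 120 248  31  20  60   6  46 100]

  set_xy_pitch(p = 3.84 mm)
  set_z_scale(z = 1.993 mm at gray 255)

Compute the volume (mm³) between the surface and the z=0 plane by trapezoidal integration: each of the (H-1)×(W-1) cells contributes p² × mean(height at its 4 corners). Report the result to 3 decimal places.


310.331

height_mm = gray/255 × 1.993; cell vol = 3.84² × mean(4 corners)
unit = 3.84² × 1.993 / (4×255) = 0.0288117 mm³ per gray-sum
row 0: Σ corner-gray over 9 cells = 4485  → 129.2207
row 1: Σ corner-gray over 9 cells = 3077  → 88.6537
row 2: Σ corner-gray over 9 cells = 3209  → 92.4569
Σ rows: total corner-gray = 10771  → 310.3313 mm³


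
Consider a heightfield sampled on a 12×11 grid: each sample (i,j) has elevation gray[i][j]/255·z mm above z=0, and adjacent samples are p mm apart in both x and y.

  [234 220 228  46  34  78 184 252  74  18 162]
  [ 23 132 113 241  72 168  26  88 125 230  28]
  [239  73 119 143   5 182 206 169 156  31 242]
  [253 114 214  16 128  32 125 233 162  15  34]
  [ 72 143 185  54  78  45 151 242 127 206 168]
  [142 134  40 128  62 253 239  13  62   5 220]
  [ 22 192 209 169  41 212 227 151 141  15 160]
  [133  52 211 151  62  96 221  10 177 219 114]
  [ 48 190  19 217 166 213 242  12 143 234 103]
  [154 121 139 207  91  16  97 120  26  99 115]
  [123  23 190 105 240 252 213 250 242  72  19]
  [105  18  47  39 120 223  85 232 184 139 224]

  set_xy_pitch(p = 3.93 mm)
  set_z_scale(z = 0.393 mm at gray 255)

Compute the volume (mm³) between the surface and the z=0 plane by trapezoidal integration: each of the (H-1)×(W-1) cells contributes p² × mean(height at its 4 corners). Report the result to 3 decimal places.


height_mm = gray/255 × 0.393; cell vol = 3.93² × mean(4 corners)
unit = 3.93² × 0.393 / (4×255) = 0.00595083 mm³ per gray-sum
row 0: Σ corner-gray over 10 cells = 5105  → 30.3790
row 1: Σ corner-gray over 10 cells = 5090  → 30.2897
row 2: Σ corner-gray over 10 cells = 5014  → 29.8375
row 3: Σ corner-gray over 10 cells = 5067  → 30.1529
row 4: Σ corner-gray over 10 cells = 4936  → 29.3733
row 5: Σ corner-gray over 10 cells = 5130  → 30.5278
row 6: Σ corner-gray over 10 cells = 5541  → 32.9735
row 7: Σ corner-gray over 10 cells = 5668  → 33.7293
row 8: Σ corner-gray over 10 cells = 5124  → 30.4920
row 9: Σ corner-gray over 10 cells = 5417  → 32.2356
row 10: Σ corner-gray over 10 cells = 5819  → 34.6279
Σ rows: total corner-gray = 57911  → 344.6185 mm³

344.618


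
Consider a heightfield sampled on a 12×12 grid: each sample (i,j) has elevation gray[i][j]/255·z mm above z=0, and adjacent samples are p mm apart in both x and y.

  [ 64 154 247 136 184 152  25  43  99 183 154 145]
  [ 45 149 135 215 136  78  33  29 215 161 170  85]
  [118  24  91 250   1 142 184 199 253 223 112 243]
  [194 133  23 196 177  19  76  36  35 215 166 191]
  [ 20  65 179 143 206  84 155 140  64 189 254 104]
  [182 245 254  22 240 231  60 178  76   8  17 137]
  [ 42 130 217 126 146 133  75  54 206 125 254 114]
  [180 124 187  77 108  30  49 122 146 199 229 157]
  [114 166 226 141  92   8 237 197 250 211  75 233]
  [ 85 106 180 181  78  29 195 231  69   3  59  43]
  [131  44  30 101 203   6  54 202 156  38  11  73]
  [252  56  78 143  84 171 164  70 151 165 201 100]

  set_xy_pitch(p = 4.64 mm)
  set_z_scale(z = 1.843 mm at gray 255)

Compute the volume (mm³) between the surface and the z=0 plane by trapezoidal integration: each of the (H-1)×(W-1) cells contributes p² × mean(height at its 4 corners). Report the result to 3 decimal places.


height_mm = gray/255 × 1.843; cell vol = 4.64² × mean(4 corners)
unit = 4.64² × 1.843 / (4×255) = 0.038901 mm³ per gray-sum
row 0: Σ corner-gray over 11 cells = 5735  → 223.0974
row 1: Σ corner-gray over 11 cells = 6091  → 236.9462
row 2: Σ corner-gray over 11 cells = 5856  → 227.8044
row 3: Σ corner-gray over 11 cells = 5619  → 218.5849
row 4: Σ corner-gray over 11 cells = 6063  → 235.8570
row 5: Σ corner-gray over 11 cells = 6069  → 236.0904
row 6: Σ corner-gray over 11 cells = 5967  → 232.1225
row 7: Σ corner-gray over 11 cells = 6432  → 250.2114
row 8: Σ corner-gray over 11 cells = 5943  → 231.1888
row 9: Σ corner-gray over 11 cells = 4284  → 166.6520
row 10: Σ corner-gray over 11 cells = 4812  → 187.1918
Σ rows: total corner-gray = 62871  → 2445.7468 mm³

2445.747


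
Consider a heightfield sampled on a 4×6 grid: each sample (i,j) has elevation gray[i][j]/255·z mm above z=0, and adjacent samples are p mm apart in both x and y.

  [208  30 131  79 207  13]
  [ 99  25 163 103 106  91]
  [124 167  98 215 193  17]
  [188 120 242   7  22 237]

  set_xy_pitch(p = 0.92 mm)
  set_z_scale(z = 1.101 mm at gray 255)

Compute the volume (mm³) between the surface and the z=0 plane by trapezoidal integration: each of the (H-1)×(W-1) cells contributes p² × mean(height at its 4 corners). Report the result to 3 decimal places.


height_mm = gray/255 × 1.101; cell vol = 0.92² × mean(4 corners)
unit = 0.92² × 1.101 / (4×255) = 0.000913614 mm³ per gray-sum
row 0: Σ corner-gray over 5 cells = 2099  → 1.9177
row 1: Σ corner-gray over 5 cells = 2471  → 2.2575
row 2: Σ corner-gray over 5 cells = 2694  → 2.4613
Σ rows: total corner-gray = 7264  → 6.6365 mm³

6.636


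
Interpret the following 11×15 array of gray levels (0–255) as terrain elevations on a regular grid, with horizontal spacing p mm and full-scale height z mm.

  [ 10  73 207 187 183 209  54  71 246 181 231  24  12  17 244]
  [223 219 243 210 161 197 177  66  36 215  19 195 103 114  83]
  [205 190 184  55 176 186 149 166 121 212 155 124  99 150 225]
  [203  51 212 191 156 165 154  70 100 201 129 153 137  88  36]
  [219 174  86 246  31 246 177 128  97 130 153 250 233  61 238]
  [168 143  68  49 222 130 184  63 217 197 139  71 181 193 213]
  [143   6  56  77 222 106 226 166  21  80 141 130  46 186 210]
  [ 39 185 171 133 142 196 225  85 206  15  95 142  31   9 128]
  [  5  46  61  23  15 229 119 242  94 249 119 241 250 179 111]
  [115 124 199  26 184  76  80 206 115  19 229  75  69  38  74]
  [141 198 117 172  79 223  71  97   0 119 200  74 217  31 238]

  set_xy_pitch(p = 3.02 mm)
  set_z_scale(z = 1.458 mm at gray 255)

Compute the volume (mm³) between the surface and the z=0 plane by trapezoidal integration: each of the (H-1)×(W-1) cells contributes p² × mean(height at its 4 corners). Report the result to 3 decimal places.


height_mm = gray/255 × 1.458; cell vol = 3.02² × mean(4 corners)
unit = 3.02² × 1.458 / (4×255) = 0.0130368 mm³ per gray-sum
row 0: Σ corner-gray over 14 cells = 7860  → 102.4693
row 1: Σ corner-gray over 14 cells = 8580  → 111.8558
row 2: Σ corner-gray over 14 cells = 8217  → 107.1234
row 3: Σ corner-gray over 14 cells = 8334  → 108.6488
row 4: Σ corner-gray over 14 cells = 8576  → 111.8037
row 5: Σ corner-gray over 14 cells = 7374  → 96.1334
row 6: Σ corner-gray over 14 cells = 6716  → 87.5552
row 7: Σ corner-gray over 14 cells = 7287  → 94.9992
row 8: Σ corner-gray over 14 cells = 6919  → 90.2017
row 9: Σ corner-gray over 14 cells = 6644  → 86.6165
Σ rows: total corner-gray = 76507  → 997.4070 mm³

997.407


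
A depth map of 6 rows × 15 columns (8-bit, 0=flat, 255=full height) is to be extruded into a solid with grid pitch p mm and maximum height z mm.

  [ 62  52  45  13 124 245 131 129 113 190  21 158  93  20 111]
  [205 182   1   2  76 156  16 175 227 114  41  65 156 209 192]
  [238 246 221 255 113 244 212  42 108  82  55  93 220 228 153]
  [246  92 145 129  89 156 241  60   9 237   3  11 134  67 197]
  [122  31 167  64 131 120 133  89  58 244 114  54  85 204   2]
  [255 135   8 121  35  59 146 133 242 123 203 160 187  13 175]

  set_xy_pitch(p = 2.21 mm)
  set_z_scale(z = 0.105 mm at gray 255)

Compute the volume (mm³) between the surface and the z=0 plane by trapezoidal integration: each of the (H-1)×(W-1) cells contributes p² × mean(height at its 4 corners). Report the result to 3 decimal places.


height_mm = gray/255 × 0.105; cell vol = 2.21² × mean(4 corners)
unit = 2.21² × 0.105 / (4×255) = 0.000502775 mm³ per gray-sum
row 0: Σ corner-gray over 14 cells = 6078  → 3.0559
row 1: Σ corner-gray over 14 cells = 7866  → 3.9548
row 2: Σ corner-gray over 14 cells = 7818  → 3.9307
row 3: Σ corner-gray over 14 cells = 6301  → 3.1680
row 4: Σ corner-gray over 14 cells = 6672  → 3.3545
Σ rows: total corner-gray = 34735  → 17.4639 mm³

17.464


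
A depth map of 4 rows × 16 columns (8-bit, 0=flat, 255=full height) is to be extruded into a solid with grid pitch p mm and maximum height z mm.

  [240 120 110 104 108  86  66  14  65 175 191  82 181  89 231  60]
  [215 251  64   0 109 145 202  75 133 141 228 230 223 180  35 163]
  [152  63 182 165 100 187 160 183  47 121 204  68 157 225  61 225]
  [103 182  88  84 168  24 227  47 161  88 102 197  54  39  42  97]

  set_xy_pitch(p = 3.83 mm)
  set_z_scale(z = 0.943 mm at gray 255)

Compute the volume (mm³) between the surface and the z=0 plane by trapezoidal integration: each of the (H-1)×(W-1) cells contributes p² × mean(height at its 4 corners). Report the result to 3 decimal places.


325.694

height_mm = gray/255 × 0.943; cell vol = 3.83² × mean(4 corners)
unit = 3.83² × 0.943 / (4×255) = 0.0135615 mm³ per gray-sum
row 0: Σ corner-gray over 15 cells = 7954  → 107.8685
row 1: Σ corner-gray over 15 cells = 8633  → 117.0768
row 2: Σ corner-gray over 15 cells = 7429  → 100.7487
Σ rows: total corner-gray = 24016  → 325.6940 mm³


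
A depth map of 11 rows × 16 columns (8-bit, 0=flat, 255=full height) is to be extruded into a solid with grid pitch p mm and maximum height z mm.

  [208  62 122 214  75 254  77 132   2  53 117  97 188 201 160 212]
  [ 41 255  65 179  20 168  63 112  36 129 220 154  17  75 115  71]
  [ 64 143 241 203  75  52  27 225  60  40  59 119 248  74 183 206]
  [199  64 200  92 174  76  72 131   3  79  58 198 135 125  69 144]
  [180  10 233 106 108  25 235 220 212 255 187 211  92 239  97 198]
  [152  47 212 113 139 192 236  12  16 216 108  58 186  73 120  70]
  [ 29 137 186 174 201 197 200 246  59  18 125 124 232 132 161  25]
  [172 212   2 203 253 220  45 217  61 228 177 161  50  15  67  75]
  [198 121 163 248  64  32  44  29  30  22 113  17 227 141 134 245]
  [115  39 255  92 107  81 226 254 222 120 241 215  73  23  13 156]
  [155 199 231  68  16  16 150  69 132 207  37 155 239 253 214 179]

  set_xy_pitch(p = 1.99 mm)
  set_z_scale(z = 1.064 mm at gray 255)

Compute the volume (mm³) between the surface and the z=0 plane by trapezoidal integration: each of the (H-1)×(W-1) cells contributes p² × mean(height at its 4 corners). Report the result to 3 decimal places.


height_mm = gray/255 × 1.064; cell vol = 1.99² × mean(4 corners)
unit = 1.99² × 1.064 / (4×255) = 0.00413093 mm³ per gray-sum
row 0: Σ corner-gray over 15 cells = 7256  → 29.9740
row 1: Σ corner-gray over 15 cells = 7096  → 29.3131
row 2: Σ corner-gray over 15 cells = 7063  → 29.1767
row 3: Σ corner-gray over 15 cells = 8133  → 33.5968
row 4: Σ corner-gray over 15 cells = 8516  → 35.1790
row 5: Σ corner-gray over 15 cells = 8116  → 33.5266
row 6: Σ corner-gray over 15 cells = 8507  → 35.1418
row 7: Σ corner-gray over 15 cells = 7282  → 30.0814
row 8: Σ corner-gray over 15 cells = 7406  → 30.5937
row 9: Σ corner-gray over 15 cells = 8499  → 35.1088
Σ rows: total corner-gray = 77874  → 321.6919 mm³

321.692


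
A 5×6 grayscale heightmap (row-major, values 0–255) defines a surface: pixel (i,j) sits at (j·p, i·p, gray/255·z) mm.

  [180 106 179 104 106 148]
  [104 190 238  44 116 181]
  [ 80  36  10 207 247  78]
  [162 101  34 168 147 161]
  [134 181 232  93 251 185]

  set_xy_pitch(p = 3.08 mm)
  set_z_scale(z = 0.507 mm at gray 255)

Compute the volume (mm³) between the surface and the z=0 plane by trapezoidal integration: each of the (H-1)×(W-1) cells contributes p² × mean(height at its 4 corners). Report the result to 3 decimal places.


height_mm = gray/255 × 0.507; cell vol = 3.08² × mean(4 corners)
unit = 3.08² × 0.507 / (4×255) = 0.0047153 mm³ per gray-sum
row 0: Σ corner-gray over 5 cells = 2779  → 13.1038
row 1: Σ corner-gray over 5 cells = 2619  → 12.3494
row 2: Σ corner-gray over 5 cells = 2381  → 11.2271
row 3: Σ corner-gray over 5 cells = 3056  → 14.4100
Σ rows: total corner-gray = 10835  → 51.0903 mm³

51.090


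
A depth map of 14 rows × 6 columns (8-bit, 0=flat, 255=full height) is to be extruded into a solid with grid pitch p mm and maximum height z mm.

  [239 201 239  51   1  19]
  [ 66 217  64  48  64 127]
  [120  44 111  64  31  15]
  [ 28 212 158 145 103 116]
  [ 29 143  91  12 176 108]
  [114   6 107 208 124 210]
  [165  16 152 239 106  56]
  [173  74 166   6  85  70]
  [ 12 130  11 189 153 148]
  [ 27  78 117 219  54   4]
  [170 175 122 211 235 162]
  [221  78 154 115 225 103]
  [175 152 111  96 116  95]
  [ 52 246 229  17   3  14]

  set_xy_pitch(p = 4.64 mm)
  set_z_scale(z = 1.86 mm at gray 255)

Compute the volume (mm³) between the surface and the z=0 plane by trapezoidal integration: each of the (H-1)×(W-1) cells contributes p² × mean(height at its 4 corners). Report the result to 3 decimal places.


height_mm = gray/255 × 1.86; cell vol = 4.64² × mean(4 corners)
unit = 4.64² × 1.86 / (4×255) = 0.0392599 mm³ per gray-sum
row 0: Σ corner-gray over 5 cells = 2221  → 87.1961
row 1: Σ corner-gray over 5 cells = 1614  → 63.3654
row 2: Σ corner-gray over 5 cells = 2015  → 79.1086
row 3: Σ corner-gray over 5 cells = 2361  → 92.6925
row 4: Σ corner-gray over 5 cells = 2195  → 86.1754
row 5: Σ corner-gray over 5 cells = 2461  → 96.6185
row 6: Σ corner-gray over 5 cells = 2152  → 84.4872
row 7: Σ corner-gray over 5 cells = 2031  → 79.7368
row 8: Σ corner-gray over 5 cells = 2093  → 82.1709
row 9: Σ corner-gray over 5 cells = 2785  → 109.3387
row 10: Σ corner-gray over 5 cells = 3286  → 129.0079
row 11: Σ corner-gray over 5 cells = 2688  → 105.5305
row 12: Σ corner-gray over 5 cells = 2276  → 89.3554
Σ rows: total corner-gray = 30178  → 1184.7840 mm³

1184.784


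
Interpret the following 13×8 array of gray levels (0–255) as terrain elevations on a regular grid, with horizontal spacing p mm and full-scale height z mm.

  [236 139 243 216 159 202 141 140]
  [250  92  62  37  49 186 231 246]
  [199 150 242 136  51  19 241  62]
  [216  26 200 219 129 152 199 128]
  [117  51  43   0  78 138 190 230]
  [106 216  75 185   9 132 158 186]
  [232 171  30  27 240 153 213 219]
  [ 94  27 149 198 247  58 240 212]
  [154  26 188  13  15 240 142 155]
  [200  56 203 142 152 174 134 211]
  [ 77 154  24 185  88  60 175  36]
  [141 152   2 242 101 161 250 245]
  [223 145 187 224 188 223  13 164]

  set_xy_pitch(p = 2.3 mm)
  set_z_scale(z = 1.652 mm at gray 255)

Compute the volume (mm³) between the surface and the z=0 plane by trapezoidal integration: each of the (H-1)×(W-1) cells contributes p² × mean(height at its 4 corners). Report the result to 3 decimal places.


height_mm = gray/255 × 1.652; cell vol = 2.3² × mean(4 corners)
unit = 2.3² × 1.652 / (4×255) = 0.00856773 mm³ per gray-sum
row 0: Σ corner-gray over 7 cells = 4386  → 37.5780
row 1: Σ corner-gray over 7 cells = 3749  → 32.1204
row 2: Σ corner-gray over 7 cells = 4133  → 35.4104
row 3: Σ corner-gray over 7 cells = 3541  → 30.3383
row 4: Σ corner-gray over 7 cells = 3189  → 27.3225
row 5: Σ corner-gray over 7 cells = 3961  → 33.9368
row 6: Σ corner-gray over 7 cells = 4263  → 36.5242
row 7: Σ corner-gray over 7 cells = 3701  → 31.7092
row 8: Σ corner-gray over 7 cells = 3690  → 31.6149
row 9: Σ corner-gray over 7 cells = 3618  → 30.9980
row 10: Σ corner-gray over 7 cells = 3687  → 31.5892
row 11: Σ corner-gray over 7 cells = 4549  → 38.9746
Σ rows: total corner-gray = 46467  → 398.1165 mm³

398.117


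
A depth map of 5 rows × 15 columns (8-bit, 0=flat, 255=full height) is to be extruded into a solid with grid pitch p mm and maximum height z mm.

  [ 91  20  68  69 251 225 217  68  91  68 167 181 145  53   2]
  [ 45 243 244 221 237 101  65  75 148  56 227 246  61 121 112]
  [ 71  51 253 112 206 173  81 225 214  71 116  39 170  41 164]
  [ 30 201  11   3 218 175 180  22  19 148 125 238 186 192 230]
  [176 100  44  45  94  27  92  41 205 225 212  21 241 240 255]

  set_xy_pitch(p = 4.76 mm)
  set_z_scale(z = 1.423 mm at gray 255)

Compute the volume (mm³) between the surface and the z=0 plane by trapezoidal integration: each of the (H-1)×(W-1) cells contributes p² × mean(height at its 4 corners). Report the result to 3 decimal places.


height_mm = gray/255 × 1.423; cell vol = 4.76² × mean(4 corners)
unit = 4.76² × 1.423 / (4×255) = 0.0316096 mm³ per gray-sum
row 0: Σ corner-gray over 14 cells = 7586  → 239.7902
row 1: Σ corner-gray over 14 cells = 7986  → 252.4341
row 2: Σ corner-gray over 14 cells = 7435  → 235.0172
row 3: Σ corner-gray over 14 cells = 7301  → 230.7815
Σ rows: total corner-gray = 30308  → 958.0229 mm³

958.023


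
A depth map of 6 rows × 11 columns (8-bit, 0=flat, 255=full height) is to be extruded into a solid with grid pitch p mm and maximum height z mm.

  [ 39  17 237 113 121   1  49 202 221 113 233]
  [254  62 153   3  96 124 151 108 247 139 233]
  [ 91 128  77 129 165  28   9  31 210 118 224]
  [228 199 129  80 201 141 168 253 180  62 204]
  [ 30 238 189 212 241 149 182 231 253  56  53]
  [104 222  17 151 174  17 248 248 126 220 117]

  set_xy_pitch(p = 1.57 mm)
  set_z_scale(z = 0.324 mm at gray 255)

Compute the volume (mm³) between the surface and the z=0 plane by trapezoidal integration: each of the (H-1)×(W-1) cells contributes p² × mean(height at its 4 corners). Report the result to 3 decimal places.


22.463

height_mm = gray/255 × 0.324; cell vol = 1.57² × mean(4 corners)
unit = 1.57² × 0.324 / (4×255) = 0.000782968 mm³ per gray-sum
row 0: Σ corner-gray over 10 cells = 5073  → 3.9720
row 1: Σ corner-gray over 10 cells = 4758  → 3.7254
row 2: Σ corner-gray over 10 cells = 5363  → 4.1991
row 3: Σ corner-gray over 10 cells = 6843  → 5.3579
row 4: Σ corner-gray over 10 cells = 6652  → 5.2083
Σ rows: total corner-gray = 28689  → 22.4626 mm³


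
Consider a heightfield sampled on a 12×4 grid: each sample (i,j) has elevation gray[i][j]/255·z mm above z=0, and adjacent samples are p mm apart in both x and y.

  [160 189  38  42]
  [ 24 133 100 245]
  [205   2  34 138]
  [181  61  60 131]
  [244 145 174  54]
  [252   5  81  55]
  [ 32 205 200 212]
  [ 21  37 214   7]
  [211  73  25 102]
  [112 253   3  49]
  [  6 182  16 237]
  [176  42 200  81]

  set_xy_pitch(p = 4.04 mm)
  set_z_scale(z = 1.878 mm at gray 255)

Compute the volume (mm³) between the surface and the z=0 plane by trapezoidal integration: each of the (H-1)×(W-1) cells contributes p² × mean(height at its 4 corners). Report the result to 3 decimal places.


height_mm = gray/255 × 1.878; cell vol = 4.04² × mean(4 corners)
unit = 4.04² × 1.878 / (4×255) = 0.0300509 mm³ per gray-sum
row 0: Σ corner-gray over 3 cells = 1391  → 41.8009
row 1: Σ corner-gray over 3 cells = 1150  → 34.5586
row 2: Σ corner-gray over 3 cells = 969  → 29.1194
row 3: Σ corner-gray over 3 cells = 1490  → 44.7759
row 4: Σ corner-gray over 3 cells = 1415  → 42.5221
row 5: Σ corner-gray over 3 cells = 1533  → 46.0681
row 6: Σ corner-gray over 3 cells = 1584  → 47.6007
row 7: Σ corner-gray over 3 cells = 1039  → 31.2229
row 8: Σ corner-gray over 3 cells = 1182  → 35.5202
row 9: Σ corner-gray over 3 cells = 1312  → 39.4268
row 10: Σ corner-gray over 3 cells = 1380  → 41.4703
Σ rows: total corner-gray = 14445  → 434.0859 mm³

434.086


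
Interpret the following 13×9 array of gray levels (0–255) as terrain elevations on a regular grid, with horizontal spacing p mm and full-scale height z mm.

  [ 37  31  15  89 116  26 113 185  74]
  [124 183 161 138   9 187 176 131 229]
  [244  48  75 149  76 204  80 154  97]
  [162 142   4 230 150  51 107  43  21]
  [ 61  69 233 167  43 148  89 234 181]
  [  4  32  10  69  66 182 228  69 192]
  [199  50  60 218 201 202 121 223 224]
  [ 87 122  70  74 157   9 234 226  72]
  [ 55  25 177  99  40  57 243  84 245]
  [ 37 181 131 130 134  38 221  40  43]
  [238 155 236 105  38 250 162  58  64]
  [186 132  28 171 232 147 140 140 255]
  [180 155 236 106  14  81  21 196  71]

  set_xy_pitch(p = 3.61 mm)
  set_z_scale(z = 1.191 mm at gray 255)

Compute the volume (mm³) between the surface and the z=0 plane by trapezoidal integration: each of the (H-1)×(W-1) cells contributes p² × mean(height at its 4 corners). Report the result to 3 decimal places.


height_mm = gray/255 × 1.191; cell vol = 3.61² × mean(4 corners)
unit = 3.61² × 1.191 / (4×255) = 0.0152169 mm³ per gray-sum
row 0: Σ corner-gray over 8 cells = 3584  → 54.5373
row 1: Σ corner-gray over 8 cells = 4236  → 64.4588
row 2: Σ corner-gray over 8 cells = 3550  → 54.0200
row 3: Σ corner-gray over 8 cells = 3845  → 58.5090
row 4: Σ corner-gray over 8 cells = 3716  → 56.5460
row 5: Σ corner-gray over 8 cells = 4081  → 62.1001
row 6: Σ corner-gray over 8 cells = 4516  → 68.7195
row 7: Σ corner-gray over 8 cells = 3693  → 56.1960
row 8: Σ corner-gray over 8 cells = 3580  → 54.4765
row 9: Σ corner-gray over 8 cells = 4140  → 62.9979
row 10: Σ corner-gray over 8 cells = 4731  → 71.9911
row 11: Σ corner-gray over 8 cells = 4290  → 65.2805
Σ rows: total corner-gray = 47962  → 729.8326 mm³

729.833


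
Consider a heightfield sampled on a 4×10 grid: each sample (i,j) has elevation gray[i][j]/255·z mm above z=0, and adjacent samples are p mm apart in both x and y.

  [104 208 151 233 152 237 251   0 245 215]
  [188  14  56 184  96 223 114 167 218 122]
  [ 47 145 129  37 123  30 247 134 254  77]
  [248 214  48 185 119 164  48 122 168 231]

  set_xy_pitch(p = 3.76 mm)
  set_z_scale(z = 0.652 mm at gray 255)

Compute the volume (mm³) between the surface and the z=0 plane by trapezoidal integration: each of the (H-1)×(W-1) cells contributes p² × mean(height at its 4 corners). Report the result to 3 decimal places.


height_mm = gray/255 × 0.652; cell vol = 3.76² × mean(4 corners)
unit = 3.76² × 0.652 / (4×255) = 0.00903698 mm³ per gray-sum
row 0: Σ corner-gray over 9 cells = 5727  → 51.7548
row 1: Σ corner-gray over 9 cells = 4776  → 43.1606
row 2: Σ corner-gray over 9 cells = 4937  → 44.6155
Σ rows: total corner-gray = 15440  → 139.5309 mm³

139.531


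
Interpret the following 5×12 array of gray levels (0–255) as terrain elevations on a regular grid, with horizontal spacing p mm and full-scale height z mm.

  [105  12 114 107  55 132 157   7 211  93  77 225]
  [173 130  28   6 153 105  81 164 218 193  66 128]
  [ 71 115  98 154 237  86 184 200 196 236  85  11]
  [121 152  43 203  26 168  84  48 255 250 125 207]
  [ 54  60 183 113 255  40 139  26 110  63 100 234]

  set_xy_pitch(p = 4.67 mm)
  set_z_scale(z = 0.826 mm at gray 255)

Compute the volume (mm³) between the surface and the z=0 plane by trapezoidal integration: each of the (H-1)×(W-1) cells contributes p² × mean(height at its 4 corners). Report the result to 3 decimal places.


height_mm = gray/255 × 0.826; cell vol = 4.67² × mean(4 corners)
unit = 4.67² × 0.826 / (4×255) = 0.0176609 mm³ per gray-sum
row 0: Σ corner-gray over 11 cells = 4849  → 85.6379
row 1: Σ corner-gray over 11 cells = 5853  → 103.3694
row 2: Σ corner-gray over 11 cells = 6300  → 111.2639
row 3: Σ corner-gray over 11 cells = 5502  → 97.1705
Σ rows: total corner-gray = 22504  → 397.4416 mm³

397.442


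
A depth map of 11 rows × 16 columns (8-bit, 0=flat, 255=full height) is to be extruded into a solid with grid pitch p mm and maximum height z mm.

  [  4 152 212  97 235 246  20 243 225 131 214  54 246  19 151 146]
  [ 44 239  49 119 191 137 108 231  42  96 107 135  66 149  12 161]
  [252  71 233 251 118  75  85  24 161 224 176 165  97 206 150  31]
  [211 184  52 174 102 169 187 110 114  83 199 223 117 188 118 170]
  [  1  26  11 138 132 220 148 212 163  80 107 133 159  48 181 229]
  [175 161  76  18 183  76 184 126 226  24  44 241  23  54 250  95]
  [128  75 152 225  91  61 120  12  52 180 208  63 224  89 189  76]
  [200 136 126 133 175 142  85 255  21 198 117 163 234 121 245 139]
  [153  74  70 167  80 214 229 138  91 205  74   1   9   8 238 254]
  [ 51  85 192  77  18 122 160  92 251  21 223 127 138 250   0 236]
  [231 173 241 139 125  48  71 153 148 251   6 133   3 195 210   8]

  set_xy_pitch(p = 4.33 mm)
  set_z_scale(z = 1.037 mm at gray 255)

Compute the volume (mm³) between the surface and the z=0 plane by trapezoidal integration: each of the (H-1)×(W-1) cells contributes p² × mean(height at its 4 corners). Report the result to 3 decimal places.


height_mm = gray/255 × 1.037; cell vol = 4.33² × mean(4 corners)
unit = 4.33² × 1.037 / (4×255) = 0.0190614 mm³ per gray-sum
row 0: Σ corner-gray over 15 cells = 8207  → 156.4368
row 1: Σ corner-gray over 15 cells = 7922  → 151.0043
row 2: Σ corner-gray over 15 cells = 8776  → 167.2827
row 3: Σ corner-gray over 15 cells = 8167  → 155.6743
row 4: Σ corner-gray over 15 cells = 7388  → 140.8255
row 5: Σ corner-gray over 15 cells = 7328  → 139.6818
row 6: Σ corner-gray over 15 cells = 8327  → 158.7241
row 7: Σ corner-gray over 15 cells = 8244  → 157.1420
row 8: Σ corner-gray over 15 cells = 7402  → 141.0923
row 9: Σ corner-gray over 15 cells = 7830  → 149.2506
Σ rows: total corner-gray = 79591  → 1517.1144 mm³

1517.114


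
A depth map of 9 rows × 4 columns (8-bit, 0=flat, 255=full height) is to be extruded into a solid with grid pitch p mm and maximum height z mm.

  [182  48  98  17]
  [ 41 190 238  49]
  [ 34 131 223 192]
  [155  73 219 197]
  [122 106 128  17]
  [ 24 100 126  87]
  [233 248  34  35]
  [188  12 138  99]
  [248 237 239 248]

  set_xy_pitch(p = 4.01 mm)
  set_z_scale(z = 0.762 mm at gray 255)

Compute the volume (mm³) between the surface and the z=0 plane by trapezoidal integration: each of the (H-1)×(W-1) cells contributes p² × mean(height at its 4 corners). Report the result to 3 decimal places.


height_mm = gray/255 × 0.762; cell vol = 4.01² × mean(4 corners)
unit = 4.01² × 0.762 / (4×255) = 0.0120128 mm³ per gray-sum
row 0: Σ corner-gray over 3 cells = 1437  → 17.2624
row 1: Σ corner-gray over 3 cells = 1880  → 22.5840
row 2: Σ corner-gray over 3 cells = 1870  → 22.4639
row 3: Σ corner-gray over 3 cells = 1543  → 18.5357
row 4: Σ corner-gray over 3 cells = 1170  → 14.0550
row 5: Σ corner-gray over 3 cells = 1395  → 16.7578
row 6: Σ corner-gray over 3 cells = 1419  → 17.0461
row 7: Σ corner-gray over 3 cells = 2035  → 24.4460
Σ rows: total corner-gray = 12749  → 153.1509 mm³

153.151


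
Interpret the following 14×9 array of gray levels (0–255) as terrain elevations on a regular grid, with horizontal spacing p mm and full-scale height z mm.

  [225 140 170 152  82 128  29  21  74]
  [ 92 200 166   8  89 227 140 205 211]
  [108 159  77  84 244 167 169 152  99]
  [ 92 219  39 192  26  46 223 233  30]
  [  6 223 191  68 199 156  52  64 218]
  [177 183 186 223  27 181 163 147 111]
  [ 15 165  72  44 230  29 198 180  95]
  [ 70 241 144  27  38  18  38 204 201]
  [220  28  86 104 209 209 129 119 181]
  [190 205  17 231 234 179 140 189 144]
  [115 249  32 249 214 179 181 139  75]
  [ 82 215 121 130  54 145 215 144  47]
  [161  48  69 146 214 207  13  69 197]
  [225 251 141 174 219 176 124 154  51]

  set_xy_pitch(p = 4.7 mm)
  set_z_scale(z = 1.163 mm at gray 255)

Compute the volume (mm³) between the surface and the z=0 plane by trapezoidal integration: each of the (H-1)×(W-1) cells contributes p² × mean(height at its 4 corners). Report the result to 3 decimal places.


height_mm = gray/255 × 1.163; cell vol = 4.7² × mean(4 corners)
unit = 4.7² × 1.163 / (4×255) = 0.0251869 mm³ per gray-sum
row 0: Σ corner-gray over 8 cells = 4116  → 103.6694
row 1: Σ corner-gray over 8 cells = 4684  → 117.9756
row 2: Σ corner-gray over 8 cells = 4389  → 110.5454
row 3: Σ corner-gray over 8 cells = 4208  → 105.9866
row 4: Σ corner-gray over 8 cells = 4638  → 116.8170
row 5: Σ corner-gray over 8 cells = 4454  → 112.1826
row 6: Σ corner-gray over 8 cells = 3637  → 91.6049
row 7: Σ corner-gray over 8 cells = 3860  → 97.2216
row 8: Σ corner-gray over 8 cells = 4893  → 123.2397
row 9: Σ corner-gray over 8 cells = 5400  → 136.0094
row 10: Σ corner-gray over 8 cells = 4853  → 122.2322
row 11: Σ corner-gray over 8 cells = 4067  → 102.4352
row 12: Σ corner-gray over 8 cells = 4644  → 116.9681
Σ rows: total corner-gray = 57843  → 1456.8877 mm³

1456.888
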